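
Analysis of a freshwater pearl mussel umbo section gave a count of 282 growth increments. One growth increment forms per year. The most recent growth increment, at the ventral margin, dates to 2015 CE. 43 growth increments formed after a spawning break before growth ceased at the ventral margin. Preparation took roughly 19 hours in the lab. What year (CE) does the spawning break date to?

43 growth increments post-date the spawning break.
Counting back 43 years from 2015 CE places the spawning break in 2015 − 43 = 1972 CE.

1972 CE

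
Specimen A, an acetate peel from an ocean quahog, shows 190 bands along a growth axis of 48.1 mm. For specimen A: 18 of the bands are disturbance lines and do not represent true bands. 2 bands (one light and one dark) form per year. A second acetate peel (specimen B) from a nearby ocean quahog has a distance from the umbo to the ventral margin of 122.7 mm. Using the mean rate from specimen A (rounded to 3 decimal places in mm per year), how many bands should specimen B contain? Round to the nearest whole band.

Specimen A: after corrections the count is 190 − 18 = 172 bands.
Specimen A: 172 bands at 2 per year is 172 / 2 = 86 years.
A: 48.1 mm over 86 years gives 48.1 / 86 ≈ 0.559 mm per year.
For B, 122.7 / 0.559 = 219.50 years; at 2 bands per year that is 219.50 × 2 ≈ 439 bands.

439 bands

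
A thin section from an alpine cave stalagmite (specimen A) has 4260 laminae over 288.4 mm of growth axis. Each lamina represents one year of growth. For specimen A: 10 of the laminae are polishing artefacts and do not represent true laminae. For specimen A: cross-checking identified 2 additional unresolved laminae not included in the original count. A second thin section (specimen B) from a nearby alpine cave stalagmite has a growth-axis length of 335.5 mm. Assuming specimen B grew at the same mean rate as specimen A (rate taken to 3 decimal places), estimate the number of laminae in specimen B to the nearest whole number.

Specimen A: after corrections the count is 4260 − 10 + 2 = 4252 laminae.
A: Mean rate = 288.4 mm / 4252 years ≈ 0.068 mm per year.
Specimen B: 335.5 mm / 0.068 mm per year = 4933.82 years ≈ 4934 laminae.

4934 laminae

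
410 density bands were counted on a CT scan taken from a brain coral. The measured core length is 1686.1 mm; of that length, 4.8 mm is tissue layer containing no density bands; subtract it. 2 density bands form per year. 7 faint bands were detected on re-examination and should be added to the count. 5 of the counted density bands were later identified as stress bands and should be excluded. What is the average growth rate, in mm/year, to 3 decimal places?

8.162 mm/year

Adjusted count: 410 − 5 + 7 = 412 density bands.
Dividing by 2 density bands per year: 412 / 2 = 206 years.
The growth record spans 1686.1 − 4.8 = 1681.3 mm.
Extension rate ≈ 1681.3 / 206 = 8.162 mm/year.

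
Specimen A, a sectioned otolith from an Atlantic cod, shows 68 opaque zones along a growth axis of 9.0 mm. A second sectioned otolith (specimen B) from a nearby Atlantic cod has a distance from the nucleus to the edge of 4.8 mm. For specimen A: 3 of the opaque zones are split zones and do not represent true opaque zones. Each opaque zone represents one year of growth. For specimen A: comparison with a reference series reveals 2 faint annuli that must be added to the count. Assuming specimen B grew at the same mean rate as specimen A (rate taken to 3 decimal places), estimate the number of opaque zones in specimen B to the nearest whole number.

Specimen A: adjusted count: 68 − 3 + 2 = 67 opaque zones.
A: 9.0 mm over 67 years gives 9.0 / 67 ≈ 0.134 mm/year.
B spans 4.8 / 0.134 = 35.82 years ≈ 36 opaque zones.

36 opaque zones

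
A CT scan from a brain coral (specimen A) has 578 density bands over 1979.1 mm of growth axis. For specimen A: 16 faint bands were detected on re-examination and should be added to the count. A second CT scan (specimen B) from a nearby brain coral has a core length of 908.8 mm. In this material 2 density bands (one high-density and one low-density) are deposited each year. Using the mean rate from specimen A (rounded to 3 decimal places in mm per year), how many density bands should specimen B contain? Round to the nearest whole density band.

Specimen A: after corrections the count is 578 + 16 = 594 density bands.
Specimen A: dividing by 2 density bands per year: 594 / 2 = 297 years.
A: 1979.1 mm over 297 years gives 1979.1 / 297 ≈ 6.664 mm per year.
Specimen B: 908.8 mm / 6.664 mm per year = 136.37 years; at 2 density bands per year that is 136.37 × 2 ≈ 273 density bands.

273 density bands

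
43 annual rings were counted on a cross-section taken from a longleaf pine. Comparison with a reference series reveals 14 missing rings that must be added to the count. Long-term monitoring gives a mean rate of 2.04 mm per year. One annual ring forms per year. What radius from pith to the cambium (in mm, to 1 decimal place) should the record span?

116.3 mm

True annual ring count = 43 + 14 = 57.
57 years at 2.04 mm/year gives 2.04 × 57 = 116.3 mm.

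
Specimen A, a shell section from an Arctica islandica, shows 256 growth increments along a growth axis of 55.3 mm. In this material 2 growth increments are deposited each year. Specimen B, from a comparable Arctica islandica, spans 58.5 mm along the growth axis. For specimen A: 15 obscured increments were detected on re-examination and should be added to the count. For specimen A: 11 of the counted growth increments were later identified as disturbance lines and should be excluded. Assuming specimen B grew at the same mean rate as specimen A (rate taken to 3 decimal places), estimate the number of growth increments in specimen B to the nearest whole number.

Specimen A: adjusted count: 256 − 11 + 15 = 260 growth increments.
Specimen A: 260 growth increments at 2 per year is 260 / 2 = 130 years.
A: 55.3 mm over 130 years gives 55.3 / 130 ≈ 0.425 mm/yr.
Specimen B: 58.5 mm / 0.425 mm per year = 137.65 years; at 2 growth increments per year that is 137.65 × 2 ≈ 275 growth increments.

275 growth increments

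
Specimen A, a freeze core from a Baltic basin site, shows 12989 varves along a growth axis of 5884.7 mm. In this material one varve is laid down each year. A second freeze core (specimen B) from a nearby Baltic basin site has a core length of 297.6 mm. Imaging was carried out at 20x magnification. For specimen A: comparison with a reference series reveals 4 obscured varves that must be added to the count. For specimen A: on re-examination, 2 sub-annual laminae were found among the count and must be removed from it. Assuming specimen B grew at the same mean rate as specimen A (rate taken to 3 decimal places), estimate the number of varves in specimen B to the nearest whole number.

657 varves

Specimen A: adjusted count: 12989 − 2 + 4 = 12991 varves.
A: 5884.7 mm over 12991 years gives 5884.7 / 12991 ≈ 0.453 mm per year.
For B, 297.6 / 0.453 = 656.95 years ≈ 657 varves.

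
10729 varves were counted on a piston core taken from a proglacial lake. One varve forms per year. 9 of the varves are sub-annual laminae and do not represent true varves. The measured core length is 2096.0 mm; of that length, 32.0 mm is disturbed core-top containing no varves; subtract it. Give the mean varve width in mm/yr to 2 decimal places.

0.19 mm/yr

Adjusted count: 10729 − 9 = 10720 varves.
Removing the 32.0 mm offcut leaves 2096.0 − 32.0 = 2064.0 mm.
2064.0 mm over 10720 years gives 2064.0 / 10720 ≈ 0.19 mm/yr.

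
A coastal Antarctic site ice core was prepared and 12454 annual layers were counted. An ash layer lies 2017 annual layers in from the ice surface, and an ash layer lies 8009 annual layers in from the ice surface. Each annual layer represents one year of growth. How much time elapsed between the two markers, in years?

Separation: 8009 − 2017 = 5992 annual layers.
One annual layer per year makes the interval 5992 years.

5992 years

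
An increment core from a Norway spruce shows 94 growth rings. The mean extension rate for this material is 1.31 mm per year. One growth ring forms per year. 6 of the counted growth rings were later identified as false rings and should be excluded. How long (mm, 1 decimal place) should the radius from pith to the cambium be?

Adjusted count: 94 − 6 = 88 growth rings.
88 years at 1.31 mm/year gives 1.31 × 88 = 115.3 mm.

115.3 mm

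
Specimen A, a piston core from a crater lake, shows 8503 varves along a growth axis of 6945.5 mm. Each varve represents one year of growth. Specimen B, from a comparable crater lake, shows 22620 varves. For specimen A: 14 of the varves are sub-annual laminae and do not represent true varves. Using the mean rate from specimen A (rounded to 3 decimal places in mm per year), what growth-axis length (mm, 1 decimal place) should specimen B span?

18503.2 mm

Specimen A: correcting the raw count gives 8503 − 14 = 8489 true varves.
A: 6945.5 mm over 8489 years gives 6945.5 / 8489 ≈ 0.818 mm/year.
For B, 0.818 mm/year × 22620 years = 18503.2 mm.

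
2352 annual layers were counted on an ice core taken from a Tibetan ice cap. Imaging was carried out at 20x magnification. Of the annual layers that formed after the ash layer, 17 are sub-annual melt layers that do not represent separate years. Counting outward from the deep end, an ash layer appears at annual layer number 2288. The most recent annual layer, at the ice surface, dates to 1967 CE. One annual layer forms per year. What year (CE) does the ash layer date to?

1920 CE

The ash layer sits at annual layer 2288 from the deep end, so 2352 − 2288 = 64 annual layers formed after it.
64 − 17 false = 47 true annual layers after the ash layer.
1967 − 47 = 1920 CE.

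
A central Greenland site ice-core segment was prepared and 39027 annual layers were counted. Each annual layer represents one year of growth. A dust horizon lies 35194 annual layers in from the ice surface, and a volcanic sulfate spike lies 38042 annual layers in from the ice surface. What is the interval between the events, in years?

38042 − 35194 = 2848 annual layers lie between the two events.
At one annual layer per year, 2848 years elapsed between them.

2848 yr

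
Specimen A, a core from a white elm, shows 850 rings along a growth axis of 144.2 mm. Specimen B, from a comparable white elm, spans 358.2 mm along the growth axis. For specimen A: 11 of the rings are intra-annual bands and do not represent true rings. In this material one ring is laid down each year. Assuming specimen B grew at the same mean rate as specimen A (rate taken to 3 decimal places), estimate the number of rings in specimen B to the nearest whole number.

Specimen A: correcting the raw count gives 850 − 11 = 839 true rings.
A: Extension rate ≈ 144.2 / 839 = 0.172 mm per year.
Specimen B: 358.2 mm / 0.172 mm per year = 2082.56 years ≈ 2083 rings.

2083 rings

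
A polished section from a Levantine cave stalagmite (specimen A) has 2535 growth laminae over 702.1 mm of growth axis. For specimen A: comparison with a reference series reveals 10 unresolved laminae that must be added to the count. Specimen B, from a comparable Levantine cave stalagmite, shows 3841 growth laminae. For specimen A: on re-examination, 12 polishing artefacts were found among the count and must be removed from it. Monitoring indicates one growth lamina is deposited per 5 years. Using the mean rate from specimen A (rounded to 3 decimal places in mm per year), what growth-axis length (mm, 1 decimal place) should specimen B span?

Specimen A: correcting the raw count gives 2535 − 12 + 10 = 2533 true growth laminae.
Specimen A: at 5 years per growth lamina, 2533 × 5 = 12665 years.
A: Mean rate = 702.1 mm / 12665 years ≈ 0.055 mm/year.
Specimen B: multiplying by 5 years per growth lamina: 3841 × 5 = 19205 years. Length of B = 0.055 × 19205 = 1056.3 mm.

1056.3 mm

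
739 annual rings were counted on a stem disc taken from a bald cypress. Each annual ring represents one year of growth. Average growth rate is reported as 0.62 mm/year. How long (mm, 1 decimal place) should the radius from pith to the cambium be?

458.2 mm

739 years of growth are recorded.
Predicted length = 0.62 mm/year × 739 years = 458.2 mm.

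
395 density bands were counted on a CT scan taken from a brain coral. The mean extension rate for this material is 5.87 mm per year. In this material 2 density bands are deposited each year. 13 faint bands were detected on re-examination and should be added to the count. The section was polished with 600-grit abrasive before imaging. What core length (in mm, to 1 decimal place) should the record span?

Adjusted count: 395 + 13 = 408 density bands.
Dividing by 2 density bands per year: 408 / 2 = 204 years.
Predicted length = 5.87 mm/year × 204 years = 1197.5 mm.

1197.5 mm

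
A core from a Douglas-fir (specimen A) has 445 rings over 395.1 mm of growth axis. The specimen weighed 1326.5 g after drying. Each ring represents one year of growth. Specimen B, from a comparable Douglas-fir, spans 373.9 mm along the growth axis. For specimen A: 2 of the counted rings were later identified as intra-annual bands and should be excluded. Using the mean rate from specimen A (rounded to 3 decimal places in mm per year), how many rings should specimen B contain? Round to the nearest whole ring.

Specimen A: correcting the raw count gives 445 − 2 = 443 true rings.
A: 395.1 mm over 443 years gives 395.1 / 443 ≈ 0.892 mm per year.
Specimen B: 373.9 mm / 0.892 mm per year = 419.17 years ≈ 419 rings.

419 rings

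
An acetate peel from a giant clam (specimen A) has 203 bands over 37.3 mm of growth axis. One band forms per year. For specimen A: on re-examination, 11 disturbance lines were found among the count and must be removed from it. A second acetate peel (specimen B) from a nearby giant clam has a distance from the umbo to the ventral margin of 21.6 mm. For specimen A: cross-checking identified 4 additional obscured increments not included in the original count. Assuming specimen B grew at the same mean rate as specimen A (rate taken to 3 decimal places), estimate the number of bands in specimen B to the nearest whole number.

114 bands

Specimen A: after corrections the count is 203 − 11 + 4 = 196 bands.
A: Mean rate = 37.3 mm / 196 years ≈ 0.190 mm/year.
Specimen B: 21.6 mm / 0.190 mm per year = 113.68 years ≈ 114 bands.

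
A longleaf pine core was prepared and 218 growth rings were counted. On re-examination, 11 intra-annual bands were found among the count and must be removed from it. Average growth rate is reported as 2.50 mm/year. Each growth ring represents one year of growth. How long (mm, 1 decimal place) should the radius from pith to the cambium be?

After corrections the count is 218 − 11 = 207 growth rings.
Length ≈ 2.50 × 207 = 517.5 mm.

517.5 mm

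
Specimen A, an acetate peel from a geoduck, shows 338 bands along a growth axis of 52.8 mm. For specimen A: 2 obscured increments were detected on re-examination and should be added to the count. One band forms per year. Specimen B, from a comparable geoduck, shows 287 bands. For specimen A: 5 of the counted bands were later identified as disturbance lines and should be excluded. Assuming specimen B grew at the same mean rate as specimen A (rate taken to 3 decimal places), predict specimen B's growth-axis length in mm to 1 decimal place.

45.3 mm

Specimen A: after corrections the count is 338 − 5 + 2 = 335 bands.
A: Extension rate ≈ 52.8 / 335 = 0.158 mm/yr.
For B, 0.158 mm/year × 287 years = 45.3 mm.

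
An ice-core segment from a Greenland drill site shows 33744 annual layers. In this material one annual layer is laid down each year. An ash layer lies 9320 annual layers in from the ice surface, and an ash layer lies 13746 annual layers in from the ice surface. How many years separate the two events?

13746 − 9320 = 4426 annual layers lie between the two events.
At one annual layer per year, 4426 years elapsed between them.

4426 years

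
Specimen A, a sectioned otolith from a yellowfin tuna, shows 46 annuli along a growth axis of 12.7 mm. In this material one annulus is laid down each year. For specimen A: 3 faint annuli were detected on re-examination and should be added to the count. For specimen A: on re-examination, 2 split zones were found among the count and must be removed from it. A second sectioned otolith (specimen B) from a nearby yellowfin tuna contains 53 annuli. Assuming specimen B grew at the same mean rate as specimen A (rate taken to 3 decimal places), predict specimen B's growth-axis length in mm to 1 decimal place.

Specimen A: true annulus count = 46 − 2 + 3 = 47.
A: 12.7 mm over 47 years gives 12.7 / 47 ≈ 0.270 mm/year.
Length of B = 0.270 × 53 = 14.3 mm.

14.3 mm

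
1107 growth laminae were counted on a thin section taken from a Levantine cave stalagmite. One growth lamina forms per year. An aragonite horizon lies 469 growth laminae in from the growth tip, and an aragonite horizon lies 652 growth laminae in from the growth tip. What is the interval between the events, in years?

183 yr

652 − 469 = 183 growth laminae lie between the two events.
One growth lamina per year makes the interval 183 years.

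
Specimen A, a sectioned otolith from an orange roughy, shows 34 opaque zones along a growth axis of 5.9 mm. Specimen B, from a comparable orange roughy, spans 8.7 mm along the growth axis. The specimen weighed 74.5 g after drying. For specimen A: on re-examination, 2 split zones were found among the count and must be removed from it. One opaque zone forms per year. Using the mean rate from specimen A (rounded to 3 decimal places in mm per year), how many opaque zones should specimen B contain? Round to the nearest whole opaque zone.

Specimen A: adjusted count: 34 − 2 = 32 opaque zones.
A: Extension rate ≈ 5.9 / 32 = 0.184 mm per year.
Specimen B: 8.7 mm / 0.184 mm per year = 47.28 years ≈ 47 opaque zones.

47 opaque zones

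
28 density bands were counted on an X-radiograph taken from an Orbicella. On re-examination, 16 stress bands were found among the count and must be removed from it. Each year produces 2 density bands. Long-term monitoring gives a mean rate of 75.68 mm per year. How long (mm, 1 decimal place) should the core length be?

Correcting the raw count gives 28 − 16 = 12 true density bands.
12 density bands at 2 per year is 12 / 2 = 6 years.
Length ≈ 75.68 × 6 = 454.1 mm.

454.1 mm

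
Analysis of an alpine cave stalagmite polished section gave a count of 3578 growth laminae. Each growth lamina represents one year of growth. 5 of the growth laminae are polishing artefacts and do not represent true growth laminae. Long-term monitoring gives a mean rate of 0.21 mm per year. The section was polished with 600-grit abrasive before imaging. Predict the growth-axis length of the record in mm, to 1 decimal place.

True growth lamina count = 3578 − 5 = 3573.
3573 years at 0.21 mm/year gives 0.21 × 3573 = 750.3 mm.

750.3 mm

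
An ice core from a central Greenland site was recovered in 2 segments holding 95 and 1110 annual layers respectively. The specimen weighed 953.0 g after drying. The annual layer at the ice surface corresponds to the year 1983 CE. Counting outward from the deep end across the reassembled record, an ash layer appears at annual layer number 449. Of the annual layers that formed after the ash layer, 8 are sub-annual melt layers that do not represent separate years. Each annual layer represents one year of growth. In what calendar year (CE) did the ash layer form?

Total annual layers = 95 + 1110 = 1205.
1205 − 449 = 756 annual layers lie beyond the ash layer toward the ice surface.
756 − 8 false = 748 true annual layers after the ash layer.
1983 − 748 = 1235 CE.

1235 CE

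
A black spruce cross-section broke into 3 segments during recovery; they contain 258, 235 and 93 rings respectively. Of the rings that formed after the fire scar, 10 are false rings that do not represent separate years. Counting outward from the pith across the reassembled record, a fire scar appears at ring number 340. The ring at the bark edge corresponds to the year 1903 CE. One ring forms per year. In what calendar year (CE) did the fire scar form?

1667 CE

Total rings = 258 + 235 + 93 = 586.
Between ring 340 and the bark edge there are 586 − 340 = 246 rings.
Excluding 10 false rings: 246 − 10 = 236.
Counting back 236 years from 1903 CE places the fire scar in 1903 − 236 = 1667 CE.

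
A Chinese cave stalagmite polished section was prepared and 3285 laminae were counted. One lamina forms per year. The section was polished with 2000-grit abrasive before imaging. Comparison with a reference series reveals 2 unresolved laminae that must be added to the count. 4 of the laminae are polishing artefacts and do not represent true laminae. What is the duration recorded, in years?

Correcting the raw count gives 3285 − 4 + 2 = 3283 true laminae.
With a one-to-one lamina periodicity this is 3283 years.

3283 years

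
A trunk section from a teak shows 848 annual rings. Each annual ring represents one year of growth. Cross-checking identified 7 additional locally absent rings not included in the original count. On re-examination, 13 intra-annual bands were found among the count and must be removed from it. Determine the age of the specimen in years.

Adjusted count: 848 − 13 + 7 = 842 annual rings.
At one annual ring per year, that is 842 years.

842 years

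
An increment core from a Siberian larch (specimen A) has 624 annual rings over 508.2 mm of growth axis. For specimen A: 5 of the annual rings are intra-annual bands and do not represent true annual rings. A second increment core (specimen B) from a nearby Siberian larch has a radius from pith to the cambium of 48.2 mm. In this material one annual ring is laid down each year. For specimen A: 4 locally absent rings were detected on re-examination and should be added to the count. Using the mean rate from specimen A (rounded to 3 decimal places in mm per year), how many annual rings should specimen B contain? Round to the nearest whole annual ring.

Specimen A: correcting the raw count gives 624 − 5 + 4 = 623 true annual rings.
A: Extension rate ≈ 508.2 / 623 = 0.816 mm/year.
B spans 48.2 / 0.816 = 59.07 years ≈ 59 annual rings.

59 annual rings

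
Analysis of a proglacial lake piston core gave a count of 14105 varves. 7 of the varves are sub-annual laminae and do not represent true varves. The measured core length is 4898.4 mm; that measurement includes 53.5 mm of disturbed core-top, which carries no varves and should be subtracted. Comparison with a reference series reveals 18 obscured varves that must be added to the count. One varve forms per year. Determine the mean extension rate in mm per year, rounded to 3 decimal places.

Adjusted count: 14105 − 7 + 18 = 14116 varves.
Net length = 4898.4 − 53.5 = 4844.9 mm.
Extension rate ≈ 4844.9 / 14116 = 0.343 mm per year.

0.343 mm per year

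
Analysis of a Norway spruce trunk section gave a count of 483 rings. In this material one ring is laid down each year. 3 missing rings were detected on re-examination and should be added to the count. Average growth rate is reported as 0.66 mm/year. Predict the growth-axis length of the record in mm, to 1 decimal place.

320.8 mm

True ring count = 483 + 3 = 486.
Predicted length = 0.66 mm/year × 486 years = 320.8 mm.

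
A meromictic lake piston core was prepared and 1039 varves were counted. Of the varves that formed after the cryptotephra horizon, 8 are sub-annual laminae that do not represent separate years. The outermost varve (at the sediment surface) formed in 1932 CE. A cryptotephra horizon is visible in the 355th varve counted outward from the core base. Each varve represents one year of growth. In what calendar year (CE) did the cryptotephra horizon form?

1256 CE

Between varve 355 and the sediment surface there are 1039 − 355 = 684 varves.
Removing the 8 false varves leaves 684 − 8 = 676 true varves beyond the cryptotephra horizon.
1932 − 676 = 1256 CE.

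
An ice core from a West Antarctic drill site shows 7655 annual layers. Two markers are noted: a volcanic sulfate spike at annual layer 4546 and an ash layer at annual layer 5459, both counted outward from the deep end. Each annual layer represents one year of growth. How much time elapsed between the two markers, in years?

913 years

Separation: 5459 − 4546 = 913 annual layers.
One annual layer per year makes the interval 913 years.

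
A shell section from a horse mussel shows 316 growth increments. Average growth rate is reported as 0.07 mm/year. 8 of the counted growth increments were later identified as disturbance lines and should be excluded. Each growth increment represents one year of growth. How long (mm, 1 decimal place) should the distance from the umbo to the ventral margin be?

21.6 mm

Adjusted count: 316 − 8 = 308 growth increments.
Predicted length = 0.07 mm/year × 308 years = 21.6 mm.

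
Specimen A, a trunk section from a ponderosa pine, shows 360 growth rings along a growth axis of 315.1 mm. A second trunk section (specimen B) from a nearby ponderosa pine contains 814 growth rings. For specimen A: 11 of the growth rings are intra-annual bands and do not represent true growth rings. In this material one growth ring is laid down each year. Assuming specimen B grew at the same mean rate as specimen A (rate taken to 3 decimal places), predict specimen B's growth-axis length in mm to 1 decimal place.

Specimen A: true growth ring count = 360 − 11 = 349.
A: 315.1 mm over 349 years gives 315.1 / 349 ≈ 0.903 mm per year.
B's length ≈ 0.903 × 814 = 735.0 mm.

735.0 mm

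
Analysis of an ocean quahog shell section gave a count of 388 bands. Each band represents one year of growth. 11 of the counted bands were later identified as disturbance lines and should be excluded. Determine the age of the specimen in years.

Correcting the raw count gives 388 − 11 = 377 true bands.
With a one-to-one band periodicity this is 377 years.

377 yr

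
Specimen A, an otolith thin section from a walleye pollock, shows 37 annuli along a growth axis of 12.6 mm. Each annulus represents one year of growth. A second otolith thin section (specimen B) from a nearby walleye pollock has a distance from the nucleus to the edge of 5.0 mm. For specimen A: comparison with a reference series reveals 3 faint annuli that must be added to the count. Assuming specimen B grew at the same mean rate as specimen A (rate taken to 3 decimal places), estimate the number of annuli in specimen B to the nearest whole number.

Specimen A: adjusted count: 37 + 3 = 40 annuli.
A: Extension rate ≈ 12.6 / 40 = 0.315 mm/year.
B spans 5.0 / 0.315 = 15.87 years ≈ 16 annuli.

16 annuli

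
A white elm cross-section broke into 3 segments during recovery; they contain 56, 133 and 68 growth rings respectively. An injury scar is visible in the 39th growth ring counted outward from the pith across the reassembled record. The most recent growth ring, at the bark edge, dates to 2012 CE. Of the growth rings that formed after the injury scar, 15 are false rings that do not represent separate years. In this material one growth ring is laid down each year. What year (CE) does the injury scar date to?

Total growth rings = 56 + 133 + 68 = 257.
257 − 39 = 218 growth rings lie beyond the injury scar toward the bark edge.
218 − 15 false = 203 true growth rings after the injury scar.
2012 − 203 = 1809 CE.

1809 CE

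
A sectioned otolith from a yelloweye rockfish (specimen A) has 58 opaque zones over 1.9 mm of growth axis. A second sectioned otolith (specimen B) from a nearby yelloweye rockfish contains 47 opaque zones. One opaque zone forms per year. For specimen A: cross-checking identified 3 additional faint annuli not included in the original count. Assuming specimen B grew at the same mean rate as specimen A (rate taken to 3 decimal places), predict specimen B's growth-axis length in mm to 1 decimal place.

1.5 mm

Specimen A: adjusted count: 58 + 3 = 61 opaque zones.
A: Extension rate ≈ 1.9 / 61 = 0.031 mm per year.
Length of B = 0.031 × 47 = 1.5 mm.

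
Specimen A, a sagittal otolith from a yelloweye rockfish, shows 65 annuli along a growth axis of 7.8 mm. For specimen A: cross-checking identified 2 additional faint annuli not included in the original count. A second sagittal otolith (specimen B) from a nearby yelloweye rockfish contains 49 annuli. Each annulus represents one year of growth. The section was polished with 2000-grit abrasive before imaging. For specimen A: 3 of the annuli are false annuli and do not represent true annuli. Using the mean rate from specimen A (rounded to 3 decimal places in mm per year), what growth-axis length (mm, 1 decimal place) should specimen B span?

Specimen A: true annulus count = 65 − 3 + 2 = 64.
A: Mean rate = 7.8 mm / 64 years ≈ 0.122 mm/yr.
B's length ≈ 0.122 × 49 = 6.0 mm.

6.0 mm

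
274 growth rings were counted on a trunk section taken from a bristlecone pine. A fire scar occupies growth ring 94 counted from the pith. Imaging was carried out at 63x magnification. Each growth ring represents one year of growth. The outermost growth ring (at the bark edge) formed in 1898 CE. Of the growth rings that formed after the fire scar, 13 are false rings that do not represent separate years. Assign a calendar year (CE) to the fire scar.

1731 CE

Between growth ring 94 and the bark edge there are 274 − 94 = 180 growth rings.
Excluding 13 false growth rings: 180 − 13 = 167.
1898 − 167 = 1731 CE.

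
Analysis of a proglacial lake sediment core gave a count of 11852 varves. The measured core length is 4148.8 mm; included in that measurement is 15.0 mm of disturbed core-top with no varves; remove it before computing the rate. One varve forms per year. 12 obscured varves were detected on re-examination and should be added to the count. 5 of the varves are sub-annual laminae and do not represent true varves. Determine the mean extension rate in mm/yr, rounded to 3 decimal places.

True varve count = 11852 − 5 + 12 = 11859.
Net length = 4148.8 − 15.0 = 4133.8 mm.
Extension rate ≈ 4133.8 / 11859 = 0.349 mm/yr.

0.349 mm/yr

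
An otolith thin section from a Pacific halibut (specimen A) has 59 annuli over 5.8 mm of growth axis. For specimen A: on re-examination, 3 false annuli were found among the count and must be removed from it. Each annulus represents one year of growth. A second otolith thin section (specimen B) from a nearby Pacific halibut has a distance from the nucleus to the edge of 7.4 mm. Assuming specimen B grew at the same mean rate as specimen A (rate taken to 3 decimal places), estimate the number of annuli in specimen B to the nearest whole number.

71 annuli

Specimen A: correcting the raw count gives 59 − 3 = 56 true annuli.
A: Extension rate ≈ 5.8 / 56 = 0.104 mm/yr.
Specimen B: 7.4 mm / 0.104 mm per year = 71.15 years ≈ 71 annuli.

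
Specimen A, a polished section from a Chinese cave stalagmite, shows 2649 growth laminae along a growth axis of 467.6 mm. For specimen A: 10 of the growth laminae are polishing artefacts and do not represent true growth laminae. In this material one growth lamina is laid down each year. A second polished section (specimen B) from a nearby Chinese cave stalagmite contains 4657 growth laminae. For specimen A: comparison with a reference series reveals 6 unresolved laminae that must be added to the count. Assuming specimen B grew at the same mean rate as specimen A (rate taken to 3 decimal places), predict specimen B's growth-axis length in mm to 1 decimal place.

824.3 mm

Specimen A: adjusted count: 2649 − 10 + 6 = 2645 growth laminae.
A: Mean rate = 467.6 mm / 2645 years ≈ 0.177 mm/year.
Length of B = 0.177 × 4657 = 824.3 mm.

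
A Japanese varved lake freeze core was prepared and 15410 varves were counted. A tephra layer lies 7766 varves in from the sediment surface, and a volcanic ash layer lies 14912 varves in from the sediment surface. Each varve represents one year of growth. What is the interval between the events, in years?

7146 yr

Separation: 14912 − 7766 = 7146 varves.
That is 7146 years at one varve per year.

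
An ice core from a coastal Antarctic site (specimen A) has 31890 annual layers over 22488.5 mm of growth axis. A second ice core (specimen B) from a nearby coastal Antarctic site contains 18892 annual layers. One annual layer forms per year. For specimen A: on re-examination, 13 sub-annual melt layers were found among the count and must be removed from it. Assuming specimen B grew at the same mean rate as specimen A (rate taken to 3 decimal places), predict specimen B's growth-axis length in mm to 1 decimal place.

Specimen A: adjusted count: 31890 − 13 = 31877 annual layers.
A: 22488.5 mm over 31877 years gives 22488.5 / 31877 ≈ 0.705 mm/yr.
For B, 0.705 mm/year × 18892 years = 13318.9 mm.

13318.9 mm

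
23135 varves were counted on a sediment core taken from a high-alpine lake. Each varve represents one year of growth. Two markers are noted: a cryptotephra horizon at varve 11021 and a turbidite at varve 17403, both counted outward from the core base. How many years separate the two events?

Separation: 17403 − 11021 = 6382 varves.
That is 6382 years at one varve per year.

6382 yr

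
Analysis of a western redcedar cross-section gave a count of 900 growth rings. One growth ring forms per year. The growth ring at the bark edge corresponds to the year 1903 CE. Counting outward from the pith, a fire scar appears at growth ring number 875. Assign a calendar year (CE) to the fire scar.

900 − 875 = 25 growth rings lie beyond the fire scar toward the bark edge.
The growth ring at the bark edge is 1903 CE, so the fire scar dates to 1903 − 25 = 1878 CE.

1878 CE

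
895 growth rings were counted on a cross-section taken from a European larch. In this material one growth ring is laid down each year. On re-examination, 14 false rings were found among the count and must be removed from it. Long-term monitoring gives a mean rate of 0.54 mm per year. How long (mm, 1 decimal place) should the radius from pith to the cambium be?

Correcting the raw count gives 895 − 14 = 881 true growth rings.
Predicted length = 0.54 mm/year × 881 years = 475.7 mm.

475.7 mm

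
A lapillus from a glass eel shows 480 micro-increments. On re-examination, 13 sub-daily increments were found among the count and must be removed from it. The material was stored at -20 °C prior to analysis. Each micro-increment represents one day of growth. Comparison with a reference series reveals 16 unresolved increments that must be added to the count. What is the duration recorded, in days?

After corrections the count is 480 − 13 + 16 = 483 micro-increments.
With a one-to-one micro-increment periodicity this is 483 days.

483 days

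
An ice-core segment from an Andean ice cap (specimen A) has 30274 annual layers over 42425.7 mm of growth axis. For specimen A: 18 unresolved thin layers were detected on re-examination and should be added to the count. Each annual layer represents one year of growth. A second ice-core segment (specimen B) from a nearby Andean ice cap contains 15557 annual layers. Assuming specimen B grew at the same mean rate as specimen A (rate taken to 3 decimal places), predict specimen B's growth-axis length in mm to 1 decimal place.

21795.4 mm

Specimen A: true annual layer count = 30274 + 18 = 30292.
A: Mean rate = 42425.7 mm / 30292 years ≈ 1.401 mm/year.
B's length ≈ 1.401 × 15557 = 21795.4 mm.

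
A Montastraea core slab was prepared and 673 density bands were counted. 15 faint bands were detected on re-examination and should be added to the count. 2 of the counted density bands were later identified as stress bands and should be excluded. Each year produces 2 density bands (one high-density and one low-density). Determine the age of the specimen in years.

343 yr

After corrections the count is 673 − 2 + 15 = 686 density bands.
686 density bands at 2 per year is 686 / 2 = 343 years.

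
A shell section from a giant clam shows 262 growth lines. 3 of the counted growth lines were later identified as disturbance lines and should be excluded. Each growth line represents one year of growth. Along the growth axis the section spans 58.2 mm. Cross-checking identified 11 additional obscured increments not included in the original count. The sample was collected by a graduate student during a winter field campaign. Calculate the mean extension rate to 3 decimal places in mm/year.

Adjusted count: 262 − 3 + 11 = 270 growth lines.
Mean rate = 58.2 mm / 270 years ≈ 0.216 mm/year.

0.216 mm/year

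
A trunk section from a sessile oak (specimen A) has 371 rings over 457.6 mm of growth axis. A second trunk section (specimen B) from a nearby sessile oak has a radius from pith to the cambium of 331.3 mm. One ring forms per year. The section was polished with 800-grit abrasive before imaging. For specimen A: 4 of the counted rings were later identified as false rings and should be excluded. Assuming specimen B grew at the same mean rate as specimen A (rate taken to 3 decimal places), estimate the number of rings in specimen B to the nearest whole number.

266 rings

Specimen A: correcting the raw count gives 371 − 4 = 367 true rings.
A: Extension rate ≈ 457.6 / 367 = 1.247 mm/yr.
Specimen B: 331.3 mm / 1.247 mm per year = 265.68 years ≈ 266 rings.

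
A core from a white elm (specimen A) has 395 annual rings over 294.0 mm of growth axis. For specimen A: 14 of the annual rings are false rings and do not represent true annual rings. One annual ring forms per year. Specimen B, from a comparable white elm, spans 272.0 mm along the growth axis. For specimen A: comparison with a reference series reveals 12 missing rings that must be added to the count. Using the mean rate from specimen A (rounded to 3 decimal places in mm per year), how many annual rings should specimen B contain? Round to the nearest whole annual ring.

364 annual rings

Specimen A: adjusted count: 395 − 14 + 12 = 393 annual rings.
A: Extension rate ≈ 294.0 / 393 = 0.748 mm/year.
B spans 272.0 / 0.748 = 363.64 years ≈ 364 annual rings.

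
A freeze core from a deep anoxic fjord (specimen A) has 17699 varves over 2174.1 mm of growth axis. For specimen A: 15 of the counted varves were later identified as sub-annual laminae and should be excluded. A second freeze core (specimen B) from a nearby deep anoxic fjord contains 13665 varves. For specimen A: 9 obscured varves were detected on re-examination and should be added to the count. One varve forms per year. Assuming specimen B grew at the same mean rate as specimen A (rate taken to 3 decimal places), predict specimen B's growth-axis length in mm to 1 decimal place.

Specimen A: adjusted count: 17699 − 15 + 9 = 17693 varves.
A: Mean rate = 2174.1 mm / 17693 years ≈ 0.123 mm/year.
For B, 0.123 mm/year × 13665 years = 1680.8 mm.

1680.8 mm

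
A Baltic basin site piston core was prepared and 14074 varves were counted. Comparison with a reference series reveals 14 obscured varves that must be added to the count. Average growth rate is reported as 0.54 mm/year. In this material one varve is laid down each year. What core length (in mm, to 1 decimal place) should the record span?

7607.5 mm

After corrections the count is 14074 + 14 = 14088 varves.
14088 years at 0.54 mm/year gives 0.54 × 14088 = 7607.5 mm.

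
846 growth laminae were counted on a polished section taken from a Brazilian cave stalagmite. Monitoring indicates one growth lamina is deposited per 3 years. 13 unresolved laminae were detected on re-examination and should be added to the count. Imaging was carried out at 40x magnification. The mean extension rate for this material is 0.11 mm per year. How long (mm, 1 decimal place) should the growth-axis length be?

True growth lamina count = 846 + 13 = 859.
At 3 years per growth lamina, 859 × 3 = 2577 years.
2577 years at 0.11 mm/year gives 0.11 × 2577 = 283.5 mm.

283.5 mm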